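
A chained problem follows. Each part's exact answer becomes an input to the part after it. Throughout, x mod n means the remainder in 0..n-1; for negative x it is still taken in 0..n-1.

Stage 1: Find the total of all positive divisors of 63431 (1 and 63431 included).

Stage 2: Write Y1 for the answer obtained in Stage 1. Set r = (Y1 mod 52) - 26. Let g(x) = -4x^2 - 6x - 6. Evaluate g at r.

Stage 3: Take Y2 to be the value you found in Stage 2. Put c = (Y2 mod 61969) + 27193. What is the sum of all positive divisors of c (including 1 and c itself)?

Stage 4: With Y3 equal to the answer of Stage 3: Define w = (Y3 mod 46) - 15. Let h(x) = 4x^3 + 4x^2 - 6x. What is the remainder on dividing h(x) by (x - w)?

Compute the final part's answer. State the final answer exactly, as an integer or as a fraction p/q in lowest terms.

Stage 1: 63431 = 137 * 463; sigma = (1 + 137) * (1 + 463) = 138 * 464 = 64032; answer 64032
Stage 2: Y1 = 64032; r = -6; -4*(-6)^2 - 6*(-6)^1 - 6 = (-144) + (36) + (-6) = -114; answer -114
Stage 3: Y2 = -114; c = 89048; 89048 = 2^3 * 11131; sigma = (1 + 2 + 4 + 8) * (1 + 11131) = 15 * 11132 = 166980; answer 166980
Stage 4: Y3 = 166980; w = -15; remainder = value at the root: 4*(-15)^3 + 4*(-15)^2 - 6*(-15)^1 = (-13500) + (900) + (90) = -12510; answer -12510

-12510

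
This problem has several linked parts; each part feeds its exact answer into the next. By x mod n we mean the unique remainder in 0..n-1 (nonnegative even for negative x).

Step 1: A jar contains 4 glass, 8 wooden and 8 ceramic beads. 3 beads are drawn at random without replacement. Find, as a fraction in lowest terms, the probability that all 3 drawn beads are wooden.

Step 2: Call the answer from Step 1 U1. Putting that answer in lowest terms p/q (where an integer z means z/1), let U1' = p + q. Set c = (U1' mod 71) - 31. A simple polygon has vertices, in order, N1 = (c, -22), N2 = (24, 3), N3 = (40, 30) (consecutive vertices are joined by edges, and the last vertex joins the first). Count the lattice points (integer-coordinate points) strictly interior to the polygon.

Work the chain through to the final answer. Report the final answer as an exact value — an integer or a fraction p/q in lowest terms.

336

Step 1: total draws C(20,3) = 1140; favorable C(8,3) = 56; P = 14/285; answer 14/285
Step 2: U1 = 14/285; threaded value p + q = 299; c = -16; cross terms: (-16*3 - 24*-22)=480, (24*30 - 40*3)=600, (40*-22 - -16*30)=-400; twice the area = |680| = 680; area = 340; boundary points = 5 + 1 + 4 = 10; strictly interior points = area - boundary/2 + 1 = 336; answer 336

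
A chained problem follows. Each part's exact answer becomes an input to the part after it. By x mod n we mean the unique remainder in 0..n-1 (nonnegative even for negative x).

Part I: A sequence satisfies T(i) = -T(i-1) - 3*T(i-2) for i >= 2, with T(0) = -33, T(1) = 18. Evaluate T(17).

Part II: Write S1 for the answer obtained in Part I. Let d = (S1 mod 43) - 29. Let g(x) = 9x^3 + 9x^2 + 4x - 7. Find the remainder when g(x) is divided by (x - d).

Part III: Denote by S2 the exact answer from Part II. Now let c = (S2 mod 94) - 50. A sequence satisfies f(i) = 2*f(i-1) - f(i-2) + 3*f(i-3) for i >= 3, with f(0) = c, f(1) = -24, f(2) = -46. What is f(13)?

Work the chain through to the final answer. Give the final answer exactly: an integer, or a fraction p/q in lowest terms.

Part I: T(2) = -1*(18) - 3*(-33) = 81; iterating: T(2)=81, T(3)=-135, T(4)=-108, T(5)=513, T(6)=-189, T(7)=-1350, T(8)=1917, T(9)=2133, T(10)=-7884, T(11)=1485, T(12)=22167, T(13)=-26622, T(14)=-39879, T(15)=119745, T(16)=-108, T(17)=-359127; answer -359127
Part II: S1 = -359127; d = -20; remainder = value at the root: 9*(-20)^3 + 9*(-20)^2 + 4*(-20)^1 - 7 = (-72000) + (3600) + (-80) + (-7) = -68487; answer -68487
Part III: S2 = -68487; c = -11; f(3) = 2*(-46) - 1*(-24) + 3*(-11) = -101; iterating: f(3)=-101, f(4)=-228, f(5)=-493, f(6)=-1061, f(7)=-2313, f(8)=-5044, f(9)=-10958, f(10)=-23811, f(11)=-51796, f(12)=-112655, f(13)=-244947; answer -244947

-244947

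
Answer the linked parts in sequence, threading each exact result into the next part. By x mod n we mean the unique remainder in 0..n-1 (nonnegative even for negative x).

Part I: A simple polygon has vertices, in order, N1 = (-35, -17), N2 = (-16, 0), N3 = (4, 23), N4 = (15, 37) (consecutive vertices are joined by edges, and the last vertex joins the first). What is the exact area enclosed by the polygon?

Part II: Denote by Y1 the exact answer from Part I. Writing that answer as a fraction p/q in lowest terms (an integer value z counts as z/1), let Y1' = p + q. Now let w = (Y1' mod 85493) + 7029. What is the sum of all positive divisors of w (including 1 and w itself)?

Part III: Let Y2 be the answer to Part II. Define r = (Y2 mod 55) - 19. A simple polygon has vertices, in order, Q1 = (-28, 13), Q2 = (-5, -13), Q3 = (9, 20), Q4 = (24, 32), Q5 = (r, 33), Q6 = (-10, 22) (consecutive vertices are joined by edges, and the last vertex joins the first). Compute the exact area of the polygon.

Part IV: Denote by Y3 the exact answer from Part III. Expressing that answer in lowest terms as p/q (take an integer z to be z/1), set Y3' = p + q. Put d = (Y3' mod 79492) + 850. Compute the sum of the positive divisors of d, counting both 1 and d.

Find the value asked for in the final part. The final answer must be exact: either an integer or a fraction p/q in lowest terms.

4356

Part I: cross terms: (-35*0 - -16*-17)=-272, (-16*23 - 4*0)=-368, (4*37 - 15*23)=-197, (15*-17 - -35*37)=1040; twice the area = |203| = 203; area = 203/2; answer 203/2
Part II: Y1 = 203/2; threaded value p + q = 205; w = 7234; 7234 = 2 * 3617; sigma = (1 + 2) * (1 + 3617) = 3 * 3618 = 10854; answer 10854
Part III: Y2 = 10854; r = 0; cross terms: (-28*-13 - -5*13)=429, (-5*20 - 9*-13)=17, (9*32 - 24*20)=-192, (24*33 - 0*32)=792, (0*22 - -10*33)=330, (-10*13 - -28*22)=486; twice the area = |1862| = 1862; area = 931; answer 931
Part IV: Y3 = 931; threaded value p + q = 932; d = 1782; 1782 = 2 * 3^4 * 11; sigma = (1 + 2) * (1 + 3 + 9 + 27 + 81) * (1 + 11) = 3 * 121 * 12 = 4356; answer 4356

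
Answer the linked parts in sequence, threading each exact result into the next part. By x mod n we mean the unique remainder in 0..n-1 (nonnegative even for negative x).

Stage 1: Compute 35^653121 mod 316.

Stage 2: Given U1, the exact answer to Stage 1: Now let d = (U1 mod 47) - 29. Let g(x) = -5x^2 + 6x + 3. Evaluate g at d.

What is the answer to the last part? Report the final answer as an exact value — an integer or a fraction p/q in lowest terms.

Stage 1: squarings mod 316: 35^1=35, 35^2=277, 35^4=257, 35^8=5, 35^16=25, 35^32=309, 35^64=49, 35^128=189, 35^256=13, 35^512=169, 35^1024=121, 35^2048=105, 35^4096=281, 35^8192=277, 35^16384=257, 35^32768=5, 35^65536=25, 35^131072=309, 35^262144=49, 35^524288=189; 35^653121 = 35^1 * 35^64 * 35^256 * 35^512 * 35^1024 * 35^4096 * 35^8192 * 35^16384 * 35^32768 * 35^65536 * 35^524288 = 15 (mod 316); answer 15
Stage 2: U1 = 15; d = -14; -5*(-14)^2 + 6*(-14)^1 + 3 = (-980) + (-84) + (3) = -1061; answer -1061

-1061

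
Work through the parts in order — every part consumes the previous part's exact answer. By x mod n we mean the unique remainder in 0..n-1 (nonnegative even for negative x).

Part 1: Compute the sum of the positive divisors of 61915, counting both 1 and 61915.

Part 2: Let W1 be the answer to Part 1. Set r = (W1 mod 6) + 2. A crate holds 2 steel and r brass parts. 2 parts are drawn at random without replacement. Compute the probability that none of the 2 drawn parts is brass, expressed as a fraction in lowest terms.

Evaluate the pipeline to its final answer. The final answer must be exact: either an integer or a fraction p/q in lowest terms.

Part 1: 61915 = 5 * 7 * 29 * 61; sigma = (1 + 5) * (1 + 7) * (1 + 29) * (1 + 61) = 6 * 8 * 30 * 62 = 89280; answer 89280
Part 2: W1 = 89280; r = 2; total draws C(4,2) = 6; favorable C(2,2) = 1; P = 1/6; answer 1/6

1/6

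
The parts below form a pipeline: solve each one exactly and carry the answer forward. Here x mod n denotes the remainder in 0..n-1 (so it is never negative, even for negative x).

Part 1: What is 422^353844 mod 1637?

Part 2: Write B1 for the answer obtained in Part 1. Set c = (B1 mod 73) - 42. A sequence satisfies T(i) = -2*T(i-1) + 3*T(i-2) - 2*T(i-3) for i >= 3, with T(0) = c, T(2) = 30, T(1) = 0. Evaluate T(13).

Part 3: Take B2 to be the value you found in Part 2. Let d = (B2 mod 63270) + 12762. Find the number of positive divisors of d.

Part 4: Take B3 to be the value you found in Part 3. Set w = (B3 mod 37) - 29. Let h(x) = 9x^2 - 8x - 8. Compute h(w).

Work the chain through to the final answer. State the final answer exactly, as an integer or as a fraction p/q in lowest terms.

Part 1: squarings mod 1637: 422^1=422, 422^2=1288, 422^4=663, 422^8=853, 422^16=781, 422^32=997, 422^64=350, 422^128=1362, 422^256=323, 422^512=1198, 422^1024=1192, 422^2048=1585, 422^4096=1067, 422^8192=774, 422^16384=1571, 422^32768=1082, 422^65536=269, 422^131072=333, 422^262144=1210; 422^353844 = 422^4 * 422^16 * 422^32 * 422^512 * 422^1024 * 422^8192 * 422^16384 * 422^65536 * 422^262144 = 374 (mod 1637); answer 374
Part 2: B1 = 374; c = -33; T(3) = -2*(30) + 3*(0) - 2*(-33) = 6; iterating: T(3)=6, T(4)=78, T(5)=-198, T(6)=618, T(7)=-1986, T(8)=6222, T(9)=-19638, T(10)=61914, T(11)=-195186, T(12)=615390, T(13)=-1940166; answer -1940166
Part 3: B2 = -1940166; d = 33966; 33966 = 2 * 3^3 * 17 * 37; number of divisors = (1+1) * (3+1) * (1+1) * (1+1) = 32; answer 32
Part 4: B3 = 32; w = 3; 9*(3)^2 - 8*(3)^1 - 8 = (81) + (-24) + (-8) = 49; answer 49

49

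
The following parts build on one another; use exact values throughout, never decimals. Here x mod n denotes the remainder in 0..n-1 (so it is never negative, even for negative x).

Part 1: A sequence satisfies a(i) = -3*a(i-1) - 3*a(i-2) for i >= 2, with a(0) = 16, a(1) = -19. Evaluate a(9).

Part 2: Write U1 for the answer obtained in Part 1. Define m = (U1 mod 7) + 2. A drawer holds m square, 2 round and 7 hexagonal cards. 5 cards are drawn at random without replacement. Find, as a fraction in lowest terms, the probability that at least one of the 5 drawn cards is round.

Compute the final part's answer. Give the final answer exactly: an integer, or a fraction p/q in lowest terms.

Part 1: a(2) = -3*(-19) - 3*(16) = 9; iterating: a(2)=9, a(3)=30, a(4)=-117, a(5)=261, a(6)=-432, a(7)=513, a(8)=-243, a(9)=-810; answer -810
Part 2: U1 = -810; m = 4; total draws C(13,5) = 1287; complement C(11,5) = 462; favorable 1287 - 462 = 825; P = 25/39; answer 25/39

25/39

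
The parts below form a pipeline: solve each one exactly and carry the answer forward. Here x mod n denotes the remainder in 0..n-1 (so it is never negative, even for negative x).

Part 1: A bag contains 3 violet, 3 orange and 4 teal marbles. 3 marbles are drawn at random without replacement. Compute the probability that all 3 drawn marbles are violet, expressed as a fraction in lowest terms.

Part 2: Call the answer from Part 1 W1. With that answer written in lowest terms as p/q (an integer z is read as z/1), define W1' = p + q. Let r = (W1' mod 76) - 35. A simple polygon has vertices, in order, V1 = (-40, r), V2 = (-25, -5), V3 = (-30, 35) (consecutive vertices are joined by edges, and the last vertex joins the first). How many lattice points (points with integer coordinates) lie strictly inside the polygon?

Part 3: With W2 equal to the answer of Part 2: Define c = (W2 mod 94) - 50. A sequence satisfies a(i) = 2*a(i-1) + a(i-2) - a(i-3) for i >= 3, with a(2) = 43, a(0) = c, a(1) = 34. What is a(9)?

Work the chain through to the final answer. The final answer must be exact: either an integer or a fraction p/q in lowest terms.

12911

Part 1: total draws C(10,3) = 120; favorable C(3,3) = 1; P = 1/120; answer 1/120
Part 2: W1 = 1/120; threaded value p + q = 121; r = 10; cross terms: (-40*-5 - -25*10)=450, (-25*35 - -30*-5)=-1025, (-30*10 - -40*35)=1100; twice the area = |525| = 525; area = 525/2; boundary points = 15 + 5 + 5 = 25; strictly interior points = area - boundary/2 + 1 = 251; answer 251
Part 3: W2 = 251; c = 13; a(3) = 2*(43) + 1*(34) - 1*(13) = 107; iterating: a(3)=107, a(4)=223, a(5)=510, a(6)=1136, a(7)=2559, a(8)=5744, a(9)=12911; answer 12911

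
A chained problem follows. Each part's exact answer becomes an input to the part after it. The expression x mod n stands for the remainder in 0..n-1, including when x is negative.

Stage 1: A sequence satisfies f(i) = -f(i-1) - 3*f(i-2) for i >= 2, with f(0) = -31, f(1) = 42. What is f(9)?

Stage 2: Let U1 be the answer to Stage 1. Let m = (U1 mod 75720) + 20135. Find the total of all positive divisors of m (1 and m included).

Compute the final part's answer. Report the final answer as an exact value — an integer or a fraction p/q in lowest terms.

30426

Stage 1: f(2) = -1*(42) - 3*(-31) = 51; iterating: f(2)=51, f(3)=-177, f(4)=24, f(5)=507, f(6)=-579, f(7)=-942, f(8)=2679, f(9)=147; answer 147
Stage 2: U1 = 147; m = 20282; 20282 = 2 * 10141; sigma = (1 + 2) * (1 + 10141) = 3 * 10142 = 30426; answer 30426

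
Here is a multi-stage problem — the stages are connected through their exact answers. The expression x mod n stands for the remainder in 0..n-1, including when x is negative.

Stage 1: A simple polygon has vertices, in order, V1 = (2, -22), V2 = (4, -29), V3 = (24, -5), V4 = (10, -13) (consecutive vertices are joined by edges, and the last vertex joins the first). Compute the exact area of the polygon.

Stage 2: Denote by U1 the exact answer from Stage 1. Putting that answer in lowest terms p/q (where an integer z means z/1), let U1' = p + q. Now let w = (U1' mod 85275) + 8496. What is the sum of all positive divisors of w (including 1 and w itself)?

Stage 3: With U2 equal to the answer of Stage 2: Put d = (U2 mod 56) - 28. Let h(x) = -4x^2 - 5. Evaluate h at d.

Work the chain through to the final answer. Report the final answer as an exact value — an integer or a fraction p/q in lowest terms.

Stage 1: cross terms: (2*-29 - 4*-22)=30, (4*-5 - 24*-29)=676, (24*-13 - 10*-5)=-262, (10*-22 - 2*-13)=-194; twice the area = |250| = 250; area = 125; answer 125
Stage 2: U1 = 125; threaded value p + q = 126; w = 8622; 8622 = 2 * 3^2 * 479; sigma = (1 + 2) * (1 + 3 + 9) * (1 + 479) = 3 * 13 * 480 = 18720; answer 18720
Stage 3: U2 = 18720; d = -12; -4*(-12)^2 - 5 = (-576) + (-5) = -581; answer -581

-581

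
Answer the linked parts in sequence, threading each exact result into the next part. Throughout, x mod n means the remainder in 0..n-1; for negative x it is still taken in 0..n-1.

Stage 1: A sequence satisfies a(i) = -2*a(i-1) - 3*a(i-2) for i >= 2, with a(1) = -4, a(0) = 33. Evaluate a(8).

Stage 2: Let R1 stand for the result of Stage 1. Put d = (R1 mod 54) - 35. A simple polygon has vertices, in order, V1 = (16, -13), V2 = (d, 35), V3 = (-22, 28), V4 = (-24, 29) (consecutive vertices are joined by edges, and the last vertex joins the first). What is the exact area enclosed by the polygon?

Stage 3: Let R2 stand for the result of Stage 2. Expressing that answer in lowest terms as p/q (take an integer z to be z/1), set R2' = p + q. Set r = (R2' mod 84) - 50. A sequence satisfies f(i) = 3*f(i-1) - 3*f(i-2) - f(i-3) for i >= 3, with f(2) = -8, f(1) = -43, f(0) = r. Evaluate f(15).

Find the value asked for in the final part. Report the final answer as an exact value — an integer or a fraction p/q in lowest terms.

581059

Stage 1: a(2) = -2*(-4) - 3*(33) = -91; iterating: a(2)=-91, a(3)=194, a(4)=-115, a(5)=-352, a(6)=1049, a(7)=-1042, a(8)=-1063; answer -1063
Stage 2: R1 = -1063; d = -18; cross terms: (16*35 - -18*-13)=326, (-18*28 - -22*35)=266, (-22*29 - -24*28)=34, (-24*-13 - 16*29)=-152; twice the area = |474| = 474; area = 237; answer 237
Stage 3: R2 = 237; threaded value p + q = 238; r = 20; f(3) = 3*(-8) - 3*(-43) - 1*(20) = 85; iterating: f(3)=85, f(4)=322, f(5)=719, f(6)=1106, f(7)=839, f(8)=-1520, f(9)=-8183, f(10)=-20828, f(11)=-36415, f(12)=-38578, f(13)=14339, f(14)=195166, f(15)=581059; answer 581059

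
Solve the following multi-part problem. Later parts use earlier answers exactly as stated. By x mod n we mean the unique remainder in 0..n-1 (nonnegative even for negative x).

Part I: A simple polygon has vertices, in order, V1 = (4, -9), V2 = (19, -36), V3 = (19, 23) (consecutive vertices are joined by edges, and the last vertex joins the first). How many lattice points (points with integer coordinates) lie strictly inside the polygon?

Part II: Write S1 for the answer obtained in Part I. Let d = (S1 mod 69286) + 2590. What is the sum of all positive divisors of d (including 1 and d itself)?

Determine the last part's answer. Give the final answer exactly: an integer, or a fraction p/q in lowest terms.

4800

Part I: cross terms: (4*-36 - 19*-9)=27, (19*23 - 19*-36)=1121, (19*-9 - 4*23)=-263; twice the area = |885| = 885; area = 885/2; boundary points = 3 + 59 + 1 = 63; strictly interior points = area - boundary/2 + 1 = 412; answer 412
Part II: S1 = 412; d = 3002; 3002 = 2 * 19 * 79; sigma = (1 + 2) * (1 + 19) * (1 + 79) = 3 * 20 * 80 = 4800; answer 4800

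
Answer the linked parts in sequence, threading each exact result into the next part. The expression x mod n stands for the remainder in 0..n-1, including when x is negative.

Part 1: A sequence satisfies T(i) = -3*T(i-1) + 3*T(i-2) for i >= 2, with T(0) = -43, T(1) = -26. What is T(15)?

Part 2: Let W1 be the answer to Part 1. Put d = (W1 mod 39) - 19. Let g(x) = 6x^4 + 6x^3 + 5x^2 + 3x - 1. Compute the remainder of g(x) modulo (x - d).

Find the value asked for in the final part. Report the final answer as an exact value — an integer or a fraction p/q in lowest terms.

742519

Part 1: T(2) = -3*(-26) + 3*(-43) = -51; iterating: T(2)=-51, T(3)=75, T(4)=-378, T(5)=1359, T(6)=-5211, T(7)=19710, T(8)=-74763, T(9)=283419, T(10)=-1074546, T(11)=4073895, T(12)=-15445323, T(13)=58557654, T(14)=-222008931, T(15)=841699755; answer 841699755
Part 2: W1 = 841699755; d = -19; remainder = value at the root: 6*(-19)^4 + 6*(-19)^3 + 5*(-19)^2 + 3*(-19)^1 - 1 = (781926) + (-41154) + (1805) + (-57) + (-1) = 742519; answer 742519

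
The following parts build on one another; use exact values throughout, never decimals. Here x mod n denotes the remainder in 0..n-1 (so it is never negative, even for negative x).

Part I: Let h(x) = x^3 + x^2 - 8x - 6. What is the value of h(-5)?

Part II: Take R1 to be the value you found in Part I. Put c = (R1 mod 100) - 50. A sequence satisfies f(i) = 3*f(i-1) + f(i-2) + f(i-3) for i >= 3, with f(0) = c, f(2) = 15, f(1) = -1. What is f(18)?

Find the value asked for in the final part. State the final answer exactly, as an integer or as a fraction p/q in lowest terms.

Part I: 1*(-5)^3 + 1*(-5)^2 - 8*(-5)^1 - 6 = (-125) + (25) + (40) + (-6) = -66; answer -66
Part II: R1 = -66; c = -16; f(3) = 3*(15) + 1*(-1) + 1*(-16) = 28; iterating: f(3)=28, f(4)=98, f(5)=337, f(6)=1137, f(7)=3846, f(8)=13012, f(9)=44019, f(10)=148915, f(11)=503776, f(12)=1704262, f(13)=5765477, f(14)=19504469, f(15)=65983146, f(16)=223219384, f(17)=755145767, f(18)=2554639831; answer 2554639831

2554639831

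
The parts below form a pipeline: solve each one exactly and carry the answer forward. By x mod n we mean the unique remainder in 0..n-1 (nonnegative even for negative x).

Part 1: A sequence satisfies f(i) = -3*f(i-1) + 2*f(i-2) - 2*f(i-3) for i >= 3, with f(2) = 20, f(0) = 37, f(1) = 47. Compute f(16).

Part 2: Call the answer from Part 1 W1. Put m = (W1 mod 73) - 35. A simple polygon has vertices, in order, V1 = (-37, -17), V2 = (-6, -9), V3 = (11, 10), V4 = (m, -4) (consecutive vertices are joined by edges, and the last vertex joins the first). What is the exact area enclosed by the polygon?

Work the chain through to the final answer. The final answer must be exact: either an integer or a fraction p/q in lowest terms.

267/2

Part 1: f(3) = -3*(20) + 2*(47) - 2*(37) = -40; iterating: f(3)=-40, f(4)=66, f(5)=-318, f(6)=1166, f(7)=-4266, f(8)=15766, f(9)=-58162, f(10)=214550, f(11)=-791506, f(12)=2919942, f(13)=-10771938, f(14)=39738710, f(15)=-146599890, f(16)=540820966; answer 540820966
Part 2: W1 = 540820966; m = -7; cross terms: (-37*-9 - -6*-17)=231, (-6*10 - 11*-9)=39, (11*-4 - -7*10)=26, (-7*-17 - -37*-4)=-29; twice the area = |267| = 267; area = 267/2; answer 267/2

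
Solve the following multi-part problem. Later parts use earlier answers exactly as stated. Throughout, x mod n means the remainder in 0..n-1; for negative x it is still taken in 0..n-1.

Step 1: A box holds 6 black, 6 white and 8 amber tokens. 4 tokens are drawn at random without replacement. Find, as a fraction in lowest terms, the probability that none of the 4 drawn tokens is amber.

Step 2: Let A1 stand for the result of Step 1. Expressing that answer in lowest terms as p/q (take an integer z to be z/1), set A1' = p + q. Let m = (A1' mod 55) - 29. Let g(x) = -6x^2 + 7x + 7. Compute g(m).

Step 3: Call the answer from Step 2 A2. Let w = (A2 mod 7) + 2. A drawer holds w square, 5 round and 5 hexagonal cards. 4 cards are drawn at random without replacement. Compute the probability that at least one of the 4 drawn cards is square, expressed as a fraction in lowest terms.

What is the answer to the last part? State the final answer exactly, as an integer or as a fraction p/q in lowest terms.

Step 1: total draws C(20,4) = 4845; favorable C(12,4) = 495; P = 33/323; answer 33/323
Step 2: A1 = 33/323; threaded value p + q = 356; m = -3; -6*(-3)^2 + 7*(-3)^1 + 7 = (-54) + (-21) + (7) = -68; answer -68
Step 3: A2 = -68; w = 4; total draws C(14,4) = 1001; complement C(10,4) = 210; favorable 1001 - 210 = 791; P = 113/143; answer 113/143

113/143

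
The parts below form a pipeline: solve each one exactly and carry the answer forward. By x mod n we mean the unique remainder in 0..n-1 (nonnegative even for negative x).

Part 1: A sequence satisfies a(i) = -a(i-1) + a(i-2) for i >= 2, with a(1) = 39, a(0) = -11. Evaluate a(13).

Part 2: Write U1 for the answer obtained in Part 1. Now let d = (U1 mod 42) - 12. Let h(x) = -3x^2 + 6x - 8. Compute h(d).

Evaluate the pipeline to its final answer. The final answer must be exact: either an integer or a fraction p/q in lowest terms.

Part 1: a(2) = -1*(39) + 1*(-11) = -50; iterating: a(2)=-50, a(3)=89, a(4)=-139, a(5)=228, a(6)=-367, a(7)=595, a(8)=-962, a(9)=1557, a(10)=-2519, a(11)=4076, a(12)=-6595, a(13)=10671; answer 10671
Part 2: U1 = 10671; d = -9; -3*(-9)^2 + 6*(-9)^1 - 8 = (-243) + (-54) + (-8) = -305; answer -305

-305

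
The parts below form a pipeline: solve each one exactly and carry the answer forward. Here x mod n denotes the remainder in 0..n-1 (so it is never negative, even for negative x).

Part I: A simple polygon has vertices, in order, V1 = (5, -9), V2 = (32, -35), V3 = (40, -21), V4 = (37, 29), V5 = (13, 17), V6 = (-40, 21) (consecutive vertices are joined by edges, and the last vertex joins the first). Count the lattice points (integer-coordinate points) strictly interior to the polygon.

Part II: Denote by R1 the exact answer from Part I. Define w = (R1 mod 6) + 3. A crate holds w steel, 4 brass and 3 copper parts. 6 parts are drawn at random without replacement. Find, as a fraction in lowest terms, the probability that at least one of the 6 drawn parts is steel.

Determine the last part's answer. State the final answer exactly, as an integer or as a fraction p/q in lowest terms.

428/429

Part I: cross terms: (5*-35 - 32*-9)=113, (32*-21 - 40*-35)=728, (40*29 - 37*-21)=1937, (37*17 - 13*29)=252, (13*21 - -40*17)=953, (-40*-9 - 5*21)=255; twice the area = |4238| = 4238; area = 2119; boundary points = 1 + 2 + 1 + 12 + 1 + 15 = 32; strictly interior points = area - boundary/2 + 1 = 2104; answer 2104
Part II: R1 = 2104; w = 7; total draws C(14,6) = 3003; complement C(7,6) = 7; favorable 3003 - 7 = 2996; P = 428/429; answer 428/429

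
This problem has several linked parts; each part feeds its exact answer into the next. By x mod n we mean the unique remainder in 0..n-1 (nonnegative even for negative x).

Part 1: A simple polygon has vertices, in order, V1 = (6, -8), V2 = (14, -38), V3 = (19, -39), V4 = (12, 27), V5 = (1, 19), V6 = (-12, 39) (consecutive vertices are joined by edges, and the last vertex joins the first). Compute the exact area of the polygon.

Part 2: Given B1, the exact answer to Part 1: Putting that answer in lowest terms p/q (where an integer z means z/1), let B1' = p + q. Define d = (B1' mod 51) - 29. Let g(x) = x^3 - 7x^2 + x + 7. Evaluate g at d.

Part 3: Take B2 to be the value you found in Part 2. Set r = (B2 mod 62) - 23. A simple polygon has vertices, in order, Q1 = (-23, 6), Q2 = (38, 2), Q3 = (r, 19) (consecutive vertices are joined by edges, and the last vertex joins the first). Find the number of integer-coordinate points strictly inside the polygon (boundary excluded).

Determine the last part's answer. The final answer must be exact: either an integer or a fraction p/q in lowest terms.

506

Part 1: cross terms: (6*-38 - 14*-8)=-116, (14*-39 - 19*-38)=176, (19*27 - 12*-39)=981, (12*19 - 1*27)=201, (1*39 - -12*19)=267, (-12*-8 - 6*39)=-138; twice the area = |1371| = 1371; area = 1371/2; answer 1371/2
Part 2: B1 = 1371/2; threaded value p + q = 1373; d = 18; 1*(18)^3 - 7*(18)^2 + 1*(18)^1 + 7 = (5832) + (-2268) + (18) + (7) = 3589; answer 3589
Part 3: B2 = 3589; r = 32; cross terms: (-23*2 - 38*6)=-274, (38*19 - 32*2)=658, (32*6 - -23*19)=629; twice the area = |1013| = 1013; area = 1013/2; boundary points = 1 + 1 + 1 = 3; strictly interior points = area - boundary/2 + 1 = 506; answer 506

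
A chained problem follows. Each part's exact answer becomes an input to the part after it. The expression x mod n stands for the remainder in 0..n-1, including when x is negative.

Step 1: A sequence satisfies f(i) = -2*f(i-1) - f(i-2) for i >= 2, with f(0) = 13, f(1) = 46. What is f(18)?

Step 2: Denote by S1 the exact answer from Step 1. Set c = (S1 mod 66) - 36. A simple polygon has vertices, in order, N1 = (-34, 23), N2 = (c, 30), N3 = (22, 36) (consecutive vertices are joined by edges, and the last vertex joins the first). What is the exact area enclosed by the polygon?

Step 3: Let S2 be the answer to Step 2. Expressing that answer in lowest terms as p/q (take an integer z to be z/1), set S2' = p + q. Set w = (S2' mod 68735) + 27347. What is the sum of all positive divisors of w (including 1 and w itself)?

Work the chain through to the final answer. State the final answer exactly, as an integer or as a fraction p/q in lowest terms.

57456

Step 1: f(2) = -2*(46) - 1*(13) = -105; iterating: f(2)=-105, f(3)=164, f(4)=-223, f(5)=282, f(6)=-341, f(7)=400, f(8)=-459, f(9)=518, f(10)=-577, f(11)=636, f(12)=-695, f(13)=754, f(14)=-813, f(15)=872, f(16)=-931, f(17)=990, f(18)=-1049; answer -1049
Step 2: S1 = -1049; c = -29; cross terms: (-34*30 - -29*23)=-353, (-29*36 - 22*30)=-1704, (22*23 - -34*36)=1730; twice the area = |-327| = 327; area = 327/2; answer 327/2
Step 3: S2 = 327/2; threaded value p + q = 329; w = 27676; 27676 = 2^2 * 11 * 17 * 37; sigma = (1 + 2 + 4) * (1 + 11) * (1 + 17) * (1 + 37) = 7 * 12 * 18 * 38 = 57456; answer 57456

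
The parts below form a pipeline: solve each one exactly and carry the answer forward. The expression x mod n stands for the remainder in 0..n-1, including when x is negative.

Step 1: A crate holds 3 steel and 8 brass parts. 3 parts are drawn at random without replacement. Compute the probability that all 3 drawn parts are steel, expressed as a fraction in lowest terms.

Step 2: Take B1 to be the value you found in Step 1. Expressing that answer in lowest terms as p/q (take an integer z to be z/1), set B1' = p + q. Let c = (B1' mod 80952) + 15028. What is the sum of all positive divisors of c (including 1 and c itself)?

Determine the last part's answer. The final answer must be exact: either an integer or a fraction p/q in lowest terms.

Step 1: total draws C(11,3) = 165; favorable C(3,3) = 1; P = 1/165; answer 1/165
Step 2: B1 = 1/165; threaded value p + q = 166; c = 15194; 15194 = 2 * 71 * 107; sigma = (1 + 2) * (1 + 71) * (1 + 107) = 3 * 72 * 108 = 23328; answer 23328

23328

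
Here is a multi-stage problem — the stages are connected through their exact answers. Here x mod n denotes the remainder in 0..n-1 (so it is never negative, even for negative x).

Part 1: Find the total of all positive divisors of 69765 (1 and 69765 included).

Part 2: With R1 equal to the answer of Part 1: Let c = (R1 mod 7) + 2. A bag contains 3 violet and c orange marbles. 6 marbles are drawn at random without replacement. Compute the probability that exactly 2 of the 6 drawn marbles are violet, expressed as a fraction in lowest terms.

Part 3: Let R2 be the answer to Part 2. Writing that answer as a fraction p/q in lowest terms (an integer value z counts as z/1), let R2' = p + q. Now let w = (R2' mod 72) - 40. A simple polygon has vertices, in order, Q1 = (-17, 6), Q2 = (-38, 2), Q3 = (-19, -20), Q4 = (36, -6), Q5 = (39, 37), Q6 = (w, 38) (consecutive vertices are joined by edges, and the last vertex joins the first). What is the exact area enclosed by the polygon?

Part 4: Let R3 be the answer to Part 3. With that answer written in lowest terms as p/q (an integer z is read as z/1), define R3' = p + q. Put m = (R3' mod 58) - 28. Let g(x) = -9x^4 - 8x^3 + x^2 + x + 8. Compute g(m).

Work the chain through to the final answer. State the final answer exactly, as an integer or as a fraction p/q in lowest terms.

-6559763

Part 1: 69765 = 3 * 5 * 4651; sigma = (1 + 3) * (1 + 5) * (1 + 4651) = 4 * 6 * 4652 = 111648; answer 111648
Part 2: R1 = 111648; c = 7; total draws C(10,6) = 210; favorable C(3,2)*C(7,4) = 105; P = 1/2; answer 1/2
Part 3: R2 = 1/2; threaded value p + q = 3; w = -37; cross terms: (-17*2 - -38*6)=194, (-38*-20 - -19*2)=798, (-19*-6 - 36*-20)=834, (36*37 - 39*-6)=1566, (39*38 - -37*37)=2851, (-37*6 - -17*38)=424; twice the area = |6667| = 6667; area = 6667/2; answer 6667/2
Part 4: R3 = 6667/2; threaded value p + q = 6669; m = 29; -9*(29)^4 - 8*(29)^3 + 1*(29)^2 + 1*(29)^1 + 8 = (-6365529) + (-195112) + (841) + (29) + (8) = -6559763; answer -6559763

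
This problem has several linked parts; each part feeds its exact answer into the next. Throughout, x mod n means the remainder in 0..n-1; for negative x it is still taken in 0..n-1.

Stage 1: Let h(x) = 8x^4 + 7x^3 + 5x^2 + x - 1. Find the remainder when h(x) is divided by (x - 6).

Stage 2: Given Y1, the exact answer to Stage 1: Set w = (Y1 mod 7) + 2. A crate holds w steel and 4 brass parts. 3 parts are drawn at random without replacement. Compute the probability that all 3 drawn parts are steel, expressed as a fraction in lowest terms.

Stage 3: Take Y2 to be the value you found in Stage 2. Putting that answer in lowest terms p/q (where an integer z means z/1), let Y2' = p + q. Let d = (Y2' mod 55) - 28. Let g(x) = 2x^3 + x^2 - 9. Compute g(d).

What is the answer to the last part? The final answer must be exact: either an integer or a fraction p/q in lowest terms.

Stage 1: remainder = value at the root: 8*(6)^4 + 7*(6)^3 + 5*(6)^2 + 1*(6)^1 - 1 = (10368) + (1512) + (180) + (6) + (-1) = 12065; answer 12065
Stage 2: Y1 = 12065; w = 6; total draws C(10,3) = 120; favorable C(6,3) = 20; P = 1/6; answer 1/6
Stage 3: Y2 = 1/6; threaded value p + q = 7; d = -21; 2*(-21)^3 + 1*(-21)^2 - 9 = (-18522) + (441) + (-9) = -18090; answer -18090

-18090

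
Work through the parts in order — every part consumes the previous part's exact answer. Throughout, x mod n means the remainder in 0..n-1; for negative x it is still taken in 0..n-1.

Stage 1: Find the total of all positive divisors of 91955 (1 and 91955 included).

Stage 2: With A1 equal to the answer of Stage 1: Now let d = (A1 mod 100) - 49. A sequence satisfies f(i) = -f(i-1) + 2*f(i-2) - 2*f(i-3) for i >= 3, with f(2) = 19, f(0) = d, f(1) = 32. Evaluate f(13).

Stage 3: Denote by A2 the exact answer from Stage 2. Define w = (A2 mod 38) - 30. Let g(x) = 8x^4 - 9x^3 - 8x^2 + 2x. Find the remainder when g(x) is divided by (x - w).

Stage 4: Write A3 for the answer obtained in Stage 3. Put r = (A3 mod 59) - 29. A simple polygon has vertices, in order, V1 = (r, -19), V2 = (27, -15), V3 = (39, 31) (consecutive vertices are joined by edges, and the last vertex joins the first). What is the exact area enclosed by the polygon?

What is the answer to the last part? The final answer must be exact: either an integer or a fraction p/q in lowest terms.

919

Stage 1: 91955 = 5 * 53 * 347; sigma = (1 + 5) * (1 + 53) * (1 + 347) = 6 * 54 * 348 = 112752; answer 112752
Stage 2: A1 = 112752; d = 3; f(3) = -1*(19) + 2*(32) - 2*(3) = 39; iterating: f(3)=39, f(4)=-65, f(5)=105, f(6)=-313, f(7)=653, f(8)=-1489, f(9)=3421, f(10)=-7705, f(11)=17525, f(12)=-39777, f(13)=90237; answer 90237
Stage 3: A2 = 90237; w = -5; remainder = value at the root: 8*(-5)^4 - 9*(-5)^3 - 8*(-5)^2 + 2*(-5)^1 = (5000) + (1125) + (-200) + (-10) = 5915; answer 5915
Stage 4: A3 = 5915; r = -14; cross terms: (-14*-15 - 27*-19)=723, (27*31 - 39*-15)=1422, (39*-19 - -14*31)=-307; twice the area = |1838| = 1838; area = 919; answer 919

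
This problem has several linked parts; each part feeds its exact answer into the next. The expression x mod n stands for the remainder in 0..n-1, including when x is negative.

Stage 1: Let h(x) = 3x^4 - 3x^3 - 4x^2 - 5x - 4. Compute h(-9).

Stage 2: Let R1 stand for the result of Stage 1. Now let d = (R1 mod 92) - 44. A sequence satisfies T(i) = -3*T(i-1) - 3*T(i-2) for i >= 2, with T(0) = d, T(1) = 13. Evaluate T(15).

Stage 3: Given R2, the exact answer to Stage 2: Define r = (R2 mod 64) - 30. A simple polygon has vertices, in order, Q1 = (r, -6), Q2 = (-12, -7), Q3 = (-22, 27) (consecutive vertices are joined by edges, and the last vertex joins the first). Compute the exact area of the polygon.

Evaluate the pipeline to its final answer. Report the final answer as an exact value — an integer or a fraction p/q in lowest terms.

Stage 1: 3*(-9)^4 - 3*(-9)^3 - 4*(-9)^2 - 5*(-9)^1 - 4 = (19683) + (2187) + (-324) + (45) + (-4) = 21587; answer 21587
Stage 2: R1 = 21587; d = 15; T(2) = -3*(13) - 3*(15) = -84; iterating: T(2)=-84, T(3)=213, T(4)=-387, T(5)=522, T(6)=-405, T(7)=-351, T(8)=2268, T(9)=-5751, T(10)=10449, T(11)=-14094, T(12)=10935, T(13)=9477, T(14)=-61236, T(15)=155277; answer 155277
Stage 3: R2 = 155277; r = -17; cross terms: (-17*-7 - -12*-6)=47, (-12*27 - -22*-7)=-478, (-22*-6 - -17*27)=591; twice the area = |160| = 160; area = 80; answer 80

80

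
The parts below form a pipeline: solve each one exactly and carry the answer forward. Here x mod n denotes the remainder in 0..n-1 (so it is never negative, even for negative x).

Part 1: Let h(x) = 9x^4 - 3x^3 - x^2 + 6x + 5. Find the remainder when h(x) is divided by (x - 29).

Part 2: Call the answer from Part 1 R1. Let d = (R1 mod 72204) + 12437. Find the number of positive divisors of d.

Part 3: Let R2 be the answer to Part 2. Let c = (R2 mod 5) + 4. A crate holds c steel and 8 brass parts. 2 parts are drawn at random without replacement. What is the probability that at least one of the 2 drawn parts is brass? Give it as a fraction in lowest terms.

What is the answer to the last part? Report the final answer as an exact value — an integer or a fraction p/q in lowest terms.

4/5

Part 1: remainder = value at the root: 9*(29)^4 - 3*(29)^3 - 1*(29)^2 + 6*(29)^1 + 5 = (6365529) + (-73167) + (-841) + (174) + (5) = 6291700; answer 6291700
Part 2: R1 = 6291700; d = 22389; 22389 = 3 * 17 * 439; number of divisors = (1+1) * (1+1) * (1+1) = 8; answer 8
Part 3: R2 = 8; c = 7; total draws C(15,2) = 105; complement C(7,2) = 21; favorable 105 - 21 = 84; P = 4/5; answer 4/5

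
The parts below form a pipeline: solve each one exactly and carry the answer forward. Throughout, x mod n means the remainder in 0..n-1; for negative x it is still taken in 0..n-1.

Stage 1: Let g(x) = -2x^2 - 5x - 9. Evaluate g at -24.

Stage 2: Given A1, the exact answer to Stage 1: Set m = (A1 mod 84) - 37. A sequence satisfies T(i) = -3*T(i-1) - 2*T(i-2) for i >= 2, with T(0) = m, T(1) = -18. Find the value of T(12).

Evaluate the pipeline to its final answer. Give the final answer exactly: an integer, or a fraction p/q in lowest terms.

Stage 1: -2*(-24)^2 - 5*(-24)^1 - 9 = (-1152) + (120) + (-9) = -1041; answer -1041
Stage 2: A1 = -1041; m = 14; T(2) = -3*(-18) - 2*(14) = 26; iterating: T(2)=26, T(3)=-42, T(4)=74, T(5)=-138, T(6)=266, T(7)=-522, T(8)=1034, T(9)=-2058, T(10)=4106, T(11)=-8202, T(12)=16394; answer 16394

16394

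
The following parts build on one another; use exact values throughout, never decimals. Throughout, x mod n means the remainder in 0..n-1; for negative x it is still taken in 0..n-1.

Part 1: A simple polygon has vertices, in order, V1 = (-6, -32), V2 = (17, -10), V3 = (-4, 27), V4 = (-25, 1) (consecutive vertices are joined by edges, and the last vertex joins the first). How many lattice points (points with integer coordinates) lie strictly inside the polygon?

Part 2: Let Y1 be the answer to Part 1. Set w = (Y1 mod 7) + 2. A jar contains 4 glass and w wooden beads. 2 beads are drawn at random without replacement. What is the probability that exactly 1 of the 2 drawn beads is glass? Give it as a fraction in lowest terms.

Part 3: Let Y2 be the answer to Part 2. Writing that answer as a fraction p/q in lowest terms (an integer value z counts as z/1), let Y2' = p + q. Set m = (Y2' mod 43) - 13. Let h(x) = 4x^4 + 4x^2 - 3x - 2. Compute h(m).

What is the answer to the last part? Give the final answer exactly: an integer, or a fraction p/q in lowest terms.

3

Part 1: cross terms: (-6*-10 - 17*-32)=604, (17*27 - -4*-10)=419, (-4*1 - -25*27)=671, (-25*-32 - -6*1)=806; twice the area = |2500| = 2500; area = 1250; boundary points = 1 + 1 + 1 + 1 = 4; strictly interior points = area - boundary/2 + 1 = 1249; answer 1249
Part 2: Y1 = 1249; w = 5; total draws C(9,2) = 36; favorable C(4,1)*C(5,1) = 20; P = 5/9; answer 5/9
Part 3: Y2 = 5/9; threaded value p + q = 14; m = 1; 4*(1)^4 + 4*(1)^2 - 3*(1)^1 - 2 = (4) + (4) + (-3) + (-2) = 3; answer 3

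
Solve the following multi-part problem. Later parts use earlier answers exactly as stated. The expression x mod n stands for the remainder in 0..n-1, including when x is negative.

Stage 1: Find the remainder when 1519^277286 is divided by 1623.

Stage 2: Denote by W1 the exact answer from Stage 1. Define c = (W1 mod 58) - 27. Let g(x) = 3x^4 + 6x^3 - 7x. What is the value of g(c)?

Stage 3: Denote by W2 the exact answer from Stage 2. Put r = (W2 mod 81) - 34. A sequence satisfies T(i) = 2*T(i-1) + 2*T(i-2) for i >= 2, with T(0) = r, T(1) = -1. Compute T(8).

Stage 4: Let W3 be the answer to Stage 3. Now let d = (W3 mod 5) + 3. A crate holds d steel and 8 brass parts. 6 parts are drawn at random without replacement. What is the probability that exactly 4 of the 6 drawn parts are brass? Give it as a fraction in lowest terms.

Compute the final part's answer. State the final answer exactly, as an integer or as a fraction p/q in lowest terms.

50/143

Stage 1: squarings mod 1623: 1519^1=1519, 1519^2=1078, 1519^4=16, 1519^8=256, 1519^16=616, 1519^32=1297, 1519^64=781, 1519^128=1336, 1519^256=1219, 1519^512=916, 1519^1024=1588, 1519^2048=1225, 1519^4096=973, 1519^8192=520, 1519^16384=982, 1519^32768=262, 1519^65536=478, 1519^131072=1264, 1519^262144=664; 1519^277286 = 1519^2 * 1519^4 * 1519^32 * 1519^256 * 1519^512 * 1519^2048 * 1519^4096 * 1519^8192 * 1519^262144 = 913 (mod 1623); answer 913
Stage 2: W1 = 913; c = 16; 3*(16)^4 + 6*(16)^3 - 7*(16)^1 = (196608) + (24576) + (-112) = 221072; answer 221072
Stage 3: W2 = 221072; r = -11; T(2) = 2*(-1) + 2*(-11) = -24; iterating: T(2)=-24, T(3)=-50, T(4)=-148, T(5)=-396, T(6)=-1088, T(7)=-2968, T(8)=-8112; answer -8112
Stage 4: W3 = -8112; d = 6; total draws C(14,6) = 3003; favorable C(8,4)*C(6,2) = 1050; P = 50/143; answer 50/143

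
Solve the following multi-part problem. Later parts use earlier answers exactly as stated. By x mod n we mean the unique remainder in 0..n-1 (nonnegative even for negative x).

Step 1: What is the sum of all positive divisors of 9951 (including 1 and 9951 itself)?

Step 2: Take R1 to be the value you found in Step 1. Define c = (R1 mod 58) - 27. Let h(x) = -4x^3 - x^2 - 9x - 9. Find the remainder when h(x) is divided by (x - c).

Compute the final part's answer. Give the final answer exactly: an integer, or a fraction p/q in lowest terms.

Step 1: 9951 = 3 * 31 * 107; sigma = (1 + 3) * (1 + 31) * (1 + 107) = 4 * 32 * 108 = 13824; answer 13824
Step 2: R1 = 13824; c = -7; remainder = value at the root: -4*(-7)^3 - 1*(-7)^2 - 9*(-7)^1 - 9 = (1372) + (-49) + (63) + (-9) = 1377; answer 1377

1377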